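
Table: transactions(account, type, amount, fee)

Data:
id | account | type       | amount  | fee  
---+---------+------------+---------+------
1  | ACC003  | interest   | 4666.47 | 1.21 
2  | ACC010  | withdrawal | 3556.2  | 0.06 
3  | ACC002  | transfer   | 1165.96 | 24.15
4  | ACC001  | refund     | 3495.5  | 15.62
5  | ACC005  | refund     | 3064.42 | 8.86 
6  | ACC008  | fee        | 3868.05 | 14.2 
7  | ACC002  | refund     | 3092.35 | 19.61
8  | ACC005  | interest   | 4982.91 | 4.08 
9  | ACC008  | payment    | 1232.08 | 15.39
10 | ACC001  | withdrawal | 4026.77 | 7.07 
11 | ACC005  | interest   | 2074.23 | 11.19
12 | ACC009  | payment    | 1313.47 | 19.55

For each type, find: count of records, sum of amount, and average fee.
SELECT type,
       COUNT(*) as cnt,
       SUM(amount) as total_amount,
       AVG(fee) as avg_fee
FROM transactions
GROUP BY type

Result:
  fee: 1 records, 3868.05 total amount, 14.20 avg fee
  interest: 3 records, 11723.61 total amount, 5.49 avg fee
  payment: 2 records, 2545.55 total amount, 17.47 avg fee
  refund: 3 records, 9652.27 total amount, 14.70 avg fee
  transfer: 1 records, 1165.96 total amount, 24.15 avg fee
  withdrawal: 2 records, 7582.97 total amount, 3.57 avg fee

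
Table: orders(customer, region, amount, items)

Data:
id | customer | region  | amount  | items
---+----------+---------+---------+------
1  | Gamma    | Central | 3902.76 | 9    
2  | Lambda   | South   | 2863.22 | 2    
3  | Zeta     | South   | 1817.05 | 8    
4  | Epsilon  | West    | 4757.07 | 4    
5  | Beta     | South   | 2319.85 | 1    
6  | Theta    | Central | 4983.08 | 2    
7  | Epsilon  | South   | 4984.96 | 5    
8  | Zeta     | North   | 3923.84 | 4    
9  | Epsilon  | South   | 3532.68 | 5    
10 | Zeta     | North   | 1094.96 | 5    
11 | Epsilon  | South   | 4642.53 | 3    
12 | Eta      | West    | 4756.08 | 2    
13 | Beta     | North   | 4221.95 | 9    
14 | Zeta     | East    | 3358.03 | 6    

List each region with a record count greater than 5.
SELECT region, COUNT(*) as cnt
FROM orders
GROUP BY region
HAVING COUNT(*) > 5

Result:
  South: 6

Note: HAVING filters groups after aggregation, WHERE filters rows before.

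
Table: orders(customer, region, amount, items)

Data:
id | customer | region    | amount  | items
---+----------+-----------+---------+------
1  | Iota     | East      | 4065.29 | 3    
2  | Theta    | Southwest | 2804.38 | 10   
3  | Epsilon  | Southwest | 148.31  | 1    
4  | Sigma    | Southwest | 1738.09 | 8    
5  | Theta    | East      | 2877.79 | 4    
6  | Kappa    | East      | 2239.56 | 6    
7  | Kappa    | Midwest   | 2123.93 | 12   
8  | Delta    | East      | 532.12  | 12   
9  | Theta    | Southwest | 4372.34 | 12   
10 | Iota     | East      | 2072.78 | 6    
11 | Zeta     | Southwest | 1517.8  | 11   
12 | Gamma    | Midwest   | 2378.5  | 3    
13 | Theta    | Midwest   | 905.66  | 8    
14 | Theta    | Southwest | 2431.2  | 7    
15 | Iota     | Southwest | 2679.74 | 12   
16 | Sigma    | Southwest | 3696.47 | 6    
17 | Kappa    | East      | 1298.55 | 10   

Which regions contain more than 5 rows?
SELECT region, COUNT(*) as cnt
FROM orders
GROUP BY region
HAVING COUNT(*) > 5

Result:
  East: 6
  Southwest: 8

Note: HAVING filters groups after aggregation, WHERE filters rows before.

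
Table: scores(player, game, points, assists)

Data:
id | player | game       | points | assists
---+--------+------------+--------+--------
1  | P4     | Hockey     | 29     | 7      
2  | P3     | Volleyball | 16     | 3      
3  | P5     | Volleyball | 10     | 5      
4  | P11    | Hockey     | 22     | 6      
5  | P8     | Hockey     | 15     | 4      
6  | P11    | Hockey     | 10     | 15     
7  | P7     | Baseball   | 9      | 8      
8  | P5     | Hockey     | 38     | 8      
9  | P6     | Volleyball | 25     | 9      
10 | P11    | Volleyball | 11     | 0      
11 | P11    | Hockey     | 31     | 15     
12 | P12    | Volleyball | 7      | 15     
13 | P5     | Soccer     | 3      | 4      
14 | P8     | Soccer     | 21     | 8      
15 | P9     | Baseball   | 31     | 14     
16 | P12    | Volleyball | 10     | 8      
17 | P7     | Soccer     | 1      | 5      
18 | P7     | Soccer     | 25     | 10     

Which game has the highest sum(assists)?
SELECT game, SUM(assists) as val
FROM scores
GROUP BY game
ORDER BY val DESC
LIMIT 1

Result: Hockey with sum(assists) = 55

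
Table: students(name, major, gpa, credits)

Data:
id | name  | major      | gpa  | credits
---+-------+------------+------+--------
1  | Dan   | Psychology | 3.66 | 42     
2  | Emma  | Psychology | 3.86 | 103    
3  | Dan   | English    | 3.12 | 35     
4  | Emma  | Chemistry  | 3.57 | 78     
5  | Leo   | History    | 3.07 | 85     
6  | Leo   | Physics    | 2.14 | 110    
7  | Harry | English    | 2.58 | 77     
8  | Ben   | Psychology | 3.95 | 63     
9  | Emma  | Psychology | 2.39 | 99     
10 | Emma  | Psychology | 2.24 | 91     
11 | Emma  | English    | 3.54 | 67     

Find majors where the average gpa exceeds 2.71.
SELECT major, AVG(gpa)
FROM students
GROUP BY major
HAVING AVG(gpa) > 2.71

Result:
  Chemistry: avg=3.57
  English: avg=3.08
  History: avg=3.07
  Psychology: avg=3.22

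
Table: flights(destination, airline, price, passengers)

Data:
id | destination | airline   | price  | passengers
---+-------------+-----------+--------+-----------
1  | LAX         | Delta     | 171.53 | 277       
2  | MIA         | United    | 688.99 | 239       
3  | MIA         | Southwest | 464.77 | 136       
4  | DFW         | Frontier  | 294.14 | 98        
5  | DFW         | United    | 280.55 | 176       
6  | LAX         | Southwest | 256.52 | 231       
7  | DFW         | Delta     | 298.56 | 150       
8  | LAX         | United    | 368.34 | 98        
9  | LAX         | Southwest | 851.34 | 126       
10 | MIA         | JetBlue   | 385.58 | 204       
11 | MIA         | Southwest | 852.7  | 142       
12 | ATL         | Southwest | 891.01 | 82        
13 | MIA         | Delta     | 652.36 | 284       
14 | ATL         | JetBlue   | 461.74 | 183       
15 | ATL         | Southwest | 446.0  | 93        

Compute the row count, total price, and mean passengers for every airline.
SELECT airline,
       COUNT(*) as cnt,
       SUM(price) as total_price,
       AVG(passengers) as avg_passengers
FROM flights
GROUP BY airline

Result:
  Delta: 3 records, 1122.45 total price, 237.00 avg passengers
  Frontier: 1 records, 294.14 total price, 98.00 avg passengers
  JetBlue: 2 records, 847.32 total price, 193.50 avg passengers
  Southwest: 6 records, 3762.34 total price, 135.00 avg passengers
  United: 3 records, 1337.88 total price, 171.00 avg passengers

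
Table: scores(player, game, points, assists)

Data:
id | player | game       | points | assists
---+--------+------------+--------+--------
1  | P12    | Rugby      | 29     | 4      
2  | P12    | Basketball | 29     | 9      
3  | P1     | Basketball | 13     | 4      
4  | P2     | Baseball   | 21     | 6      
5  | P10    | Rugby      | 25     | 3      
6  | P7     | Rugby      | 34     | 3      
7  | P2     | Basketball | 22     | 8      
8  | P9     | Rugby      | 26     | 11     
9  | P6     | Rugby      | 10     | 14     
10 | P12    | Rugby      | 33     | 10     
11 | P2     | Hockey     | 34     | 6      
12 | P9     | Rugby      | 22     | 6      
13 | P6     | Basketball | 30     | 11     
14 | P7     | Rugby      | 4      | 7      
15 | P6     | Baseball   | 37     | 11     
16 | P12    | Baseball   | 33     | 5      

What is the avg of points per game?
SELECT game, AVG(points) as result
FROM scores
GROUP BY game

Result:
  Baseball: 30.33
  Basketball: 23.50
  Hockey: 34.00
  Rugby: 22.88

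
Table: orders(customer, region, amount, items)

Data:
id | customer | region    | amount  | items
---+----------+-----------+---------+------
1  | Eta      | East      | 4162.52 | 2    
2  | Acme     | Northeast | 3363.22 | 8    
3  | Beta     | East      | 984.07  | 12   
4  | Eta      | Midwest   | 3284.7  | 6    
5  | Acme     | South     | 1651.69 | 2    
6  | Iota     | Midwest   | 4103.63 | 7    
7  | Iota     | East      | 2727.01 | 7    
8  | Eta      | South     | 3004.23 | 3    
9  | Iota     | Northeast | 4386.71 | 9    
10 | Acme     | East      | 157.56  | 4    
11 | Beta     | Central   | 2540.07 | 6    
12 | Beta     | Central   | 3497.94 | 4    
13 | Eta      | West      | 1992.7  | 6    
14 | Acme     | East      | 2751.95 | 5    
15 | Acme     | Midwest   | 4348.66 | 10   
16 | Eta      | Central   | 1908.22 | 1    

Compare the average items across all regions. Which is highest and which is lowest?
SELECT region, AVG(items)
FROM orders
GROUP BY region
ORDER BY AVG(items)

All groups:
  South: 2.50
  Central: 3.67
  East: 6.00
  West: 6.00
  Midwest: 7.67
  Northeast: 8.50

Highest: Northeast (8.50)
Lowest: South (2.50)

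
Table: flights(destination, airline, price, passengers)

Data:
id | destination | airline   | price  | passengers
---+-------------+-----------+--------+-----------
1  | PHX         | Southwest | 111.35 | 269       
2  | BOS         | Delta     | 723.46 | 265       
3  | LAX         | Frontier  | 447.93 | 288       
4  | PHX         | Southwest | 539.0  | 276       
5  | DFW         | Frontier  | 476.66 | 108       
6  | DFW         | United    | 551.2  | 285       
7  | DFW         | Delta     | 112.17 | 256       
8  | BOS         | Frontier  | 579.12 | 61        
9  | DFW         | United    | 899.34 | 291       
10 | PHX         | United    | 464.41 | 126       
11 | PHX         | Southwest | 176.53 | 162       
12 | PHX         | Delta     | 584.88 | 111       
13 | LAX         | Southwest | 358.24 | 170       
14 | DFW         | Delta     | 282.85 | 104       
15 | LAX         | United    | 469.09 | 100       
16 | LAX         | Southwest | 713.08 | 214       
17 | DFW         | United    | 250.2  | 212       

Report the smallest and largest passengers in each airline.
SELECT airline, MIN(passengers), MAX(passengers)
FROM flights
GROUP BY airline

Result:
  Delta: min=104, max=265
  Frontier: min=61, max=288
  Southwest: min=162, max=276
  United: min=100, max=291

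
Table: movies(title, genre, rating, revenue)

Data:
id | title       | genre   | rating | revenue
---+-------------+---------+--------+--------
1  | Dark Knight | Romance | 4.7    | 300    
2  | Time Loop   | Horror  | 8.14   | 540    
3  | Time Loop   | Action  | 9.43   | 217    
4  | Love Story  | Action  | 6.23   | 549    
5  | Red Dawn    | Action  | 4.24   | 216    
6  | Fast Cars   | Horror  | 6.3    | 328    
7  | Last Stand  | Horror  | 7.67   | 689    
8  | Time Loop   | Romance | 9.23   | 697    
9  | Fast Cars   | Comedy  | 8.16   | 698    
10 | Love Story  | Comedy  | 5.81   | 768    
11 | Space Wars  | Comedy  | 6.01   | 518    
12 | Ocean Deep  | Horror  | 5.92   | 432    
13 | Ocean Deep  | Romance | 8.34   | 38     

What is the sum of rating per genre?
SELECT genre, SUM(rating) as result
FROM movies
GROUP BY genre

Result:
  Action: 19.90
  Comedy: 19.98
  Horror: 28.03
  Romance: 22.27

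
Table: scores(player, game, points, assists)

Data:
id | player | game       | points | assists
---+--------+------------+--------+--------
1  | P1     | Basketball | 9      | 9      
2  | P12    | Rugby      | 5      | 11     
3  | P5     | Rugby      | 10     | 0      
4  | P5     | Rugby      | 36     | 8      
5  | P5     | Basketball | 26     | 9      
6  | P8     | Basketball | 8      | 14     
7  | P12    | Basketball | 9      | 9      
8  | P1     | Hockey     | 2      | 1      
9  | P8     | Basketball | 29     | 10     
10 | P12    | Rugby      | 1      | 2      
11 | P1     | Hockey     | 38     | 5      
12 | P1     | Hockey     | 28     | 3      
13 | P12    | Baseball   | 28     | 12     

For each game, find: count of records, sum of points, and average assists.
SELECT game,
       COUNT(*) as cnt,
       SUM(points) as total_points,
       AVG(assists) as avg_assists
FROM scores
GROUP BY game

Result:
  Baseball: 1 records, 28 total points, 12.00 avg assists
  Basketball: 5 records, 81 total points, 10.20 avg assists
  Hockey: 3 records, 68 total points, 3.00 avg assists
  Rugby: 4 records, 52 total points, 5.25 avg assists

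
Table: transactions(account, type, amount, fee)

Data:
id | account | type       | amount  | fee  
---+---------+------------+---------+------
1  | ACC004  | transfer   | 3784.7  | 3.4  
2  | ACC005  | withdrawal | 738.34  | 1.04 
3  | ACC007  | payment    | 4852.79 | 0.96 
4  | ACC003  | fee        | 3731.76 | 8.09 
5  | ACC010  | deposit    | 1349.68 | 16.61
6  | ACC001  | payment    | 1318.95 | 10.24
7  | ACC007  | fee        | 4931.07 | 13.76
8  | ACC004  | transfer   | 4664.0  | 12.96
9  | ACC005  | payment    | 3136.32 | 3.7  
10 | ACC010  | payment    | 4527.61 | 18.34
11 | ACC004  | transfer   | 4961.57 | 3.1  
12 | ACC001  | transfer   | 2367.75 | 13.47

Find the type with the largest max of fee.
SELECT type, MAX(fee) as val
FROM transactions
GROUP BY type
ORDER BY val DESC
LIMIT 1

Result: payment with max(fee) = 18.34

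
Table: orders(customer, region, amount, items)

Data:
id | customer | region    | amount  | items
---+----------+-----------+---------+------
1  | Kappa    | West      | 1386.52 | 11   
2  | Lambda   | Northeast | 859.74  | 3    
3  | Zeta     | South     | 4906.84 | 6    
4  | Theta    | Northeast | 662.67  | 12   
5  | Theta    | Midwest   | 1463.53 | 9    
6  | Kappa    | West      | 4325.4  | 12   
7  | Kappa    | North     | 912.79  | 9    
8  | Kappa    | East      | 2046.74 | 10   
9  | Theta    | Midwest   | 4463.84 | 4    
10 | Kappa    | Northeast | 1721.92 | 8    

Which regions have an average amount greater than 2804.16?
SELECT region, AVG(amount)
FROM orders
GROUP BY region
HAVING AVG(amount) > 2804.16

Result:
  Midwest: avg=2963.69
  South: avg=4906.84
  West: avg=2855.96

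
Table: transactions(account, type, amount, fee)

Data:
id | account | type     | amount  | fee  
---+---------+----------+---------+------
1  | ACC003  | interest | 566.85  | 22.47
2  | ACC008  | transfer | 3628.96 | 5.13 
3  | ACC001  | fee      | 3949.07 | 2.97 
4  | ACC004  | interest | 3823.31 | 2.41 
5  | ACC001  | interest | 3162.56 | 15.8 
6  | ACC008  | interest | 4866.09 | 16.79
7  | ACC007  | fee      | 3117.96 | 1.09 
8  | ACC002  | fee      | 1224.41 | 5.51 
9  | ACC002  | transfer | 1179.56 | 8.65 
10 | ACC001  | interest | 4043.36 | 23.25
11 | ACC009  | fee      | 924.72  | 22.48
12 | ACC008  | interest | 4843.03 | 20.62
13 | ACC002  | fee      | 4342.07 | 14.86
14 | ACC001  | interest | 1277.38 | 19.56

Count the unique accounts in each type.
SELECT type, COUNT(DISTINCT account)
FROM transactions
GROUP BY type

Result:
  fee: 4 distinct
  interest: 4 distinct
  transfer: 2 distinct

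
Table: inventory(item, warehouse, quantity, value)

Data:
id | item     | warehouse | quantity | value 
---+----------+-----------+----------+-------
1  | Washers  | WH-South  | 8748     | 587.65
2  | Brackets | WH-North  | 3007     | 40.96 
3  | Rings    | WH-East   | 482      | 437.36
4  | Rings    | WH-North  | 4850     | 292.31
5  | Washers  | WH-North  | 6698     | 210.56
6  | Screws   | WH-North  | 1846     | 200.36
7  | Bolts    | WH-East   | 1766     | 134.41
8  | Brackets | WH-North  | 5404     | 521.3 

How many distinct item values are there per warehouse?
SELECT warehouse, COUNT(DISTINCT item)
FROM inventory
GROUP BY warehouse

Result:
  WH-East: 2 distinct
  WH-North: 4 distinct
  WH-South: 1 distinct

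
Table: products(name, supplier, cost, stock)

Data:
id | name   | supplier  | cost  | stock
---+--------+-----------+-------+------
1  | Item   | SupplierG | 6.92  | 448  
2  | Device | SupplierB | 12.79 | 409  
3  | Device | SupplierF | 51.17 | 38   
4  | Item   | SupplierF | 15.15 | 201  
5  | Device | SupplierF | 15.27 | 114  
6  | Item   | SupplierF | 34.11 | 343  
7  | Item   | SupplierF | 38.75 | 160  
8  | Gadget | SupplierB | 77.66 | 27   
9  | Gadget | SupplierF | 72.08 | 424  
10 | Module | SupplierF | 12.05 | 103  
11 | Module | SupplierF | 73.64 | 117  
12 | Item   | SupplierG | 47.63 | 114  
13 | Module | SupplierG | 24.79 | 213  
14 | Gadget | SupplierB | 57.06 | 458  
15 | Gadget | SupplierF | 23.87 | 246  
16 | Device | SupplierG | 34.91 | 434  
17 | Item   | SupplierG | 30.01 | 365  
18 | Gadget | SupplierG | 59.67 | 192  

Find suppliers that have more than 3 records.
SELECT supplier, COUNT(*) as cnt
FROM products
GROUP BY supplier
HAVING COUNT(*) > 3

Result:
  SupplierF: 9
  SupplierG: 6

Note: HAVING filters groups after aggregation, WHERE filters rows before.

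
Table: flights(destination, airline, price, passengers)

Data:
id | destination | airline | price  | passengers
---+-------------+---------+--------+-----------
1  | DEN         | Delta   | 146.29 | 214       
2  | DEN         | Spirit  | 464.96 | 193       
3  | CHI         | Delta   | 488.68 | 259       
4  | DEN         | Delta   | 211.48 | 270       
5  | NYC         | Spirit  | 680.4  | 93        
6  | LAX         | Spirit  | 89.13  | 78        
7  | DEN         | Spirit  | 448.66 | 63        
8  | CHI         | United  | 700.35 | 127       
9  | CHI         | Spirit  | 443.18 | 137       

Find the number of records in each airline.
SELECT airline, COUNT(*) as count
FROM flights
GROUP BY airline

Result:
  Delta: 3
  Spirit: 5
  United: 1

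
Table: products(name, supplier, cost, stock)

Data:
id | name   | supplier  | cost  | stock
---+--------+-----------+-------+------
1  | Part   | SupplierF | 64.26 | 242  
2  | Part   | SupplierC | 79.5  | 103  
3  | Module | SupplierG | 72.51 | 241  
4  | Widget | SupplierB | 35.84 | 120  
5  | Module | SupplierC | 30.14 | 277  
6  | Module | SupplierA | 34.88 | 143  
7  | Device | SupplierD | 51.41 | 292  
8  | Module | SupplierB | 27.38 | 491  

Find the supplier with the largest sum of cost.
SELECT supplier, SUM(cost) as val
FROM products
GROUP BY supplier
ORDER BY val DESC
LIMIT 1

Result: SupplierC with sum(cost) = 109.64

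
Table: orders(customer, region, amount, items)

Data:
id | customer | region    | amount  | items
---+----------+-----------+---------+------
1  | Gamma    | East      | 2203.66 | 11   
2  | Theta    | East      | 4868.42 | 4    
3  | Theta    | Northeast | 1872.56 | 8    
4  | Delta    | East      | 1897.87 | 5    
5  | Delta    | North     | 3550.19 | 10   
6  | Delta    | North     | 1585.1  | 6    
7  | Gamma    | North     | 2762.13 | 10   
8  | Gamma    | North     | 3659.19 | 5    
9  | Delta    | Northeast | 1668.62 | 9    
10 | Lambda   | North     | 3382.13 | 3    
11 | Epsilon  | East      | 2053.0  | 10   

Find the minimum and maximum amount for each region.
SELECT region, MIN(amount), MAX(amount)
FROM orders
GROUP BY region

Result:
  East: min=1897.87, max=4868.42
  North: min=1585.10, max=3659.19
  Northeast: min=1668.62, max=1872.56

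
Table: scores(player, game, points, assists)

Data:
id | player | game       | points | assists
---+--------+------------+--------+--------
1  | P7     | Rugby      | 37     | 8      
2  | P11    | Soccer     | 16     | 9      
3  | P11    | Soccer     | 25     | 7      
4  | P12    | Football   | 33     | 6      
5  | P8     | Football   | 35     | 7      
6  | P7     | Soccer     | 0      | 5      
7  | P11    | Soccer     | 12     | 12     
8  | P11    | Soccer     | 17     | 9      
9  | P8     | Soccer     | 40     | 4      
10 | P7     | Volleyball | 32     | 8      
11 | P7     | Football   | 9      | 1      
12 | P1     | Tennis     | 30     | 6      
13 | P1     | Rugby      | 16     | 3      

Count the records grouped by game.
SELECT game, COUNT(*) as count
FROM scores
GROUP BY game

Result:
  Football: 3
  Rugby: 2
  Soccer: 6
  Tennis: 1
  Volleyball: 1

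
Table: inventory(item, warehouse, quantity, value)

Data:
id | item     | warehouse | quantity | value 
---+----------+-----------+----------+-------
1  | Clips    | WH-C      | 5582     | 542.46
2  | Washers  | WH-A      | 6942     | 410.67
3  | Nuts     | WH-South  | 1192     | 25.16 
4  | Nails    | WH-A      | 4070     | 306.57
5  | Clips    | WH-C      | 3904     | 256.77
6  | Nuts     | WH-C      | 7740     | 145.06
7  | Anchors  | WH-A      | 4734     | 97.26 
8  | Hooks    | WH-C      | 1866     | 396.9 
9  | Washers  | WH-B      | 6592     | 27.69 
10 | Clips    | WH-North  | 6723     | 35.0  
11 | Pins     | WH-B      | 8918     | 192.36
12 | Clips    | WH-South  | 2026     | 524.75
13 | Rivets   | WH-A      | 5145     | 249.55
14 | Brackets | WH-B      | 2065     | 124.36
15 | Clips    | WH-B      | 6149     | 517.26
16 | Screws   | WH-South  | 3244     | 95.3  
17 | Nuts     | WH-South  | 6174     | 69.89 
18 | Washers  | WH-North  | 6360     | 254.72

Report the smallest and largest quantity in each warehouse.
SELECT warehouse, MIN(quantity), MAX(quantity)
FROM inventory
GROUP BY warehouse

Result:
  WH-A: min=4070, max=6942
  WH-B: min=2065, max=8918
  WH-C: min=1866, max=7740
  WH-North: min=6360, max=6723
  WH-South: min=1192, max=6174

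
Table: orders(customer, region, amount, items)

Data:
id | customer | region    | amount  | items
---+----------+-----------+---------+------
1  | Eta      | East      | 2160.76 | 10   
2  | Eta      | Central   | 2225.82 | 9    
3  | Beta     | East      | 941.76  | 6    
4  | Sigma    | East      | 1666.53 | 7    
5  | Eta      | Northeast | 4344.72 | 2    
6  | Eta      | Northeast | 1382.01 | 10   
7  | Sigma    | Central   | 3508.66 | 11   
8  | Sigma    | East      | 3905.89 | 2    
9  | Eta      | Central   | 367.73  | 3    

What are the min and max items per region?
SELECT region, MIN(items), MAX(items)
FROM orders
GROUP BY region

Result:
  Central: min=3, max=11
  East: min=2, max=10
  Northeast: min=2, max=10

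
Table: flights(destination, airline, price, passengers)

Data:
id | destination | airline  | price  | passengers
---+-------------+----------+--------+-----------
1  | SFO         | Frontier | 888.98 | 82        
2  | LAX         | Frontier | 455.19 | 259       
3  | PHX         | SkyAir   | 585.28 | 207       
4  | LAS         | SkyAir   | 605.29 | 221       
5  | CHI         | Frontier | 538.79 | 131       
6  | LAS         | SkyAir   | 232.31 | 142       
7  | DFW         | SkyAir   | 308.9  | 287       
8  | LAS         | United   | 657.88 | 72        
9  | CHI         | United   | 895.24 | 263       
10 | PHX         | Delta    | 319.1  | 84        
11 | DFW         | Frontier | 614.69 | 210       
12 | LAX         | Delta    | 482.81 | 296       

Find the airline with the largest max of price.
SELECT airline, MAX(price) as val
FROM flights
GROUP BY airline
ORDER BY val DESC
LIMIT 1

Result: United with max(price) = 895.24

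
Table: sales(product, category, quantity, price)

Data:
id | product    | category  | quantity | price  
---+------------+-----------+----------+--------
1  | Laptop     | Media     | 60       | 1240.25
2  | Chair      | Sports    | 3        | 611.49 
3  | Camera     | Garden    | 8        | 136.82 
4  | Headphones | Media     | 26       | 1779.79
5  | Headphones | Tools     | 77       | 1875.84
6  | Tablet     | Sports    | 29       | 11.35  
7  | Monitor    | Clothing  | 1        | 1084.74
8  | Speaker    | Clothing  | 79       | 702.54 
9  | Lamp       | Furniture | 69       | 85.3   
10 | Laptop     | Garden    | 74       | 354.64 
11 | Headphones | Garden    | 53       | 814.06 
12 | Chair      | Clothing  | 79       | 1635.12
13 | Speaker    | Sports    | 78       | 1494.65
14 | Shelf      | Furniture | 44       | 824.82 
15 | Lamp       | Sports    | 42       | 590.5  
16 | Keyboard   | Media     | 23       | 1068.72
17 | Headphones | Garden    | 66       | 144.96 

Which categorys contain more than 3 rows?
SELECT category, COUNT(*) as cnt
FROM sales
GROUP BY category
HAVING COUNT(*) > 3

Result:
  Garden: 4
  Sports: 4

Note: HAVING filters groups after aggregation, WHERE filters rows before.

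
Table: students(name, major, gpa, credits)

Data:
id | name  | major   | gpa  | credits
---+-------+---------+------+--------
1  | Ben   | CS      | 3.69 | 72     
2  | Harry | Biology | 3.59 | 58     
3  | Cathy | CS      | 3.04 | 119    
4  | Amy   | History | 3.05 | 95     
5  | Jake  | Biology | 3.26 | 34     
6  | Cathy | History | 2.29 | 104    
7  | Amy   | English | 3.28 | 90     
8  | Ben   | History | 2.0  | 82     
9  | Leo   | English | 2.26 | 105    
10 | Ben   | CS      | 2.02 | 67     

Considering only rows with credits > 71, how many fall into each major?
SELECT major, COUNT(*)
FROM students
WHERE credits > 71
GROUP BY major

Note: WHERE filters rows before grouping.

Result:
  CS: 2
  English: 2
  History: 3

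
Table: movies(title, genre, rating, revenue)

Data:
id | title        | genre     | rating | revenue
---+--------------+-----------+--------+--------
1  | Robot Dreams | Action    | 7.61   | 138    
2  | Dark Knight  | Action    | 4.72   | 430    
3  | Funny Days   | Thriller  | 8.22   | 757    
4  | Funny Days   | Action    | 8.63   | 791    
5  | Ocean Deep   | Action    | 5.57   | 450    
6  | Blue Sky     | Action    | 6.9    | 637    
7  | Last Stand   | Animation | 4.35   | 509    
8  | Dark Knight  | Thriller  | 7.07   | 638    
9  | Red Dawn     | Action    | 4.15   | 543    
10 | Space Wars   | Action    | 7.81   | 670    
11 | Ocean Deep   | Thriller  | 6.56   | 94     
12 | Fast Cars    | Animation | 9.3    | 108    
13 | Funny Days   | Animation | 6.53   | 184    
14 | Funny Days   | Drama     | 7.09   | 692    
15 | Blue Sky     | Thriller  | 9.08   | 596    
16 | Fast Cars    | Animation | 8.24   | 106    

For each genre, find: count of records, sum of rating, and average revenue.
SELECT genre,
       COUNT(*) as cnt,
       SUM(rating) as total_rating,
       AVG(revenue) as avg_revenue
FROM movies
GROUP BY genre

Result:
  Action: 7 records, 45.39 total rating, 522.71 avg revenue
  Animation: 4 records, 28.42 total rating, 226.75 avg revenue
  Drama: 1 records, 7.09 total rating, 692.00 avg revenue
  Thriller: 4 records, 30.93 total rating, 521.25 avg revenue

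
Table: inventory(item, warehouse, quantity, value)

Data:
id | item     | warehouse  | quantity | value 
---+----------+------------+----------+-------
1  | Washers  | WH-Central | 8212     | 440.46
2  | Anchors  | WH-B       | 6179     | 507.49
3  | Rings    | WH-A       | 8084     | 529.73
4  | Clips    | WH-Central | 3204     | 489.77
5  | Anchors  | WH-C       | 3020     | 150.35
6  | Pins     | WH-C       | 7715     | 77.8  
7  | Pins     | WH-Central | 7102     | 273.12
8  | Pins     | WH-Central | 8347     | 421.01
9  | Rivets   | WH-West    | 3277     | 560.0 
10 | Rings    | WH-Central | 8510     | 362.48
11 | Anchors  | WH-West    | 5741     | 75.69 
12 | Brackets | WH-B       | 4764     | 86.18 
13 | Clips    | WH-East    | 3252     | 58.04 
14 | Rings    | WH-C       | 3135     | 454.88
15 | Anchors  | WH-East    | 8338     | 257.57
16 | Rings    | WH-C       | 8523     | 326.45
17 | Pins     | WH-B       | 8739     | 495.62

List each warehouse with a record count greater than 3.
SELECT warehouse, COUNT(*) as cnt
FROM inventory
GROUP BY warehouse
HAVING COUNT(*) > 3

Result:
  WH-C: 4
  WH-Central: 5

Note: HAVING filters groups after aggregation, WHERE filters rows before.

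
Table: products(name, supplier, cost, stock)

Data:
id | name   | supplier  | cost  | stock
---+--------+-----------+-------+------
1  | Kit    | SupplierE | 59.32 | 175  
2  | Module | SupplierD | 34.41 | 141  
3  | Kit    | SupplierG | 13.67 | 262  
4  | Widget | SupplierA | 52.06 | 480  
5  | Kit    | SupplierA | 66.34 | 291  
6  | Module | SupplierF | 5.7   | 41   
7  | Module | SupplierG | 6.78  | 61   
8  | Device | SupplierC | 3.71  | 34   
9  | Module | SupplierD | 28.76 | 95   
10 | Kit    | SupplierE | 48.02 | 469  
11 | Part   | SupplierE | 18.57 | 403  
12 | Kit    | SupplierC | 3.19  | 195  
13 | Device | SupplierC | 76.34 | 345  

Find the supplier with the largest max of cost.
SELECT supplier, MAX(cost) as val
FROM products
GROUP BY supplier
ORDER BY val DESC
LIMIT 1

Result: SupplierC with max(cost) = 76.34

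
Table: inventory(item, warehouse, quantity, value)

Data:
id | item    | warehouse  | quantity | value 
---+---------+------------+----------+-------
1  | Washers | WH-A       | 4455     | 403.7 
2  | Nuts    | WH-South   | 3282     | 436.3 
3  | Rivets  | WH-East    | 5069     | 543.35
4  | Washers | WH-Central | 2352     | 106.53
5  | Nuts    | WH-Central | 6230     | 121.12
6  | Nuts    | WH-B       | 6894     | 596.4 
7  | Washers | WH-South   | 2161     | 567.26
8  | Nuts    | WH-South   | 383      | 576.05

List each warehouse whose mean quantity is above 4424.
SELECT warehouse, AVG(quantity)
FROM inventory
GROUP BY warehouse
HAVING AVG(quantity) > 4424

Result:
  WH-A: avg=4455.00
  WH-B: avg=6894.00
  WH-East: avg=5069.00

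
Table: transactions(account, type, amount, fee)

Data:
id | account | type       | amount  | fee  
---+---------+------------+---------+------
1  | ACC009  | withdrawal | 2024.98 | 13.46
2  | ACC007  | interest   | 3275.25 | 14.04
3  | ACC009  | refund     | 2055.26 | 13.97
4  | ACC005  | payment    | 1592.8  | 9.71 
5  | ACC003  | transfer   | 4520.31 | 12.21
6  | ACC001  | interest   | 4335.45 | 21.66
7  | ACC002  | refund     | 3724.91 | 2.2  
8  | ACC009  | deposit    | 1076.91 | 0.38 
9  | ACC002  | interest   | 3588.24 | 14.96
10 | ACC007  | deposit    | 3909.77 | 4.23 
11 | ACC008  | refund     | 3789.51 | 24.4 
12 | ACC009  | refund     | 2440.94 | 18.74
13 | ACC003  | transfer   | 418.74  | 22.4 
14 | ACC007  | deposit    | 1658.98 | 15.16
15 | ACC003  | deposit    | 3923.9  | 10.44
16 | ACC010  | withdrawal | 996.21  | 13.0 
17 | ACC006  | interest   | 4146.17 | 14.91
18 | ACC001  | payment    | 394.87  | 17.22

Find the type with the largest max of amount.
SELECT type, MAX(amount) as val
FROM transactions
GROUP BY type
ORDER BY val DESC
LIMIT 1

Result: transfer with max(amount) = 4520.31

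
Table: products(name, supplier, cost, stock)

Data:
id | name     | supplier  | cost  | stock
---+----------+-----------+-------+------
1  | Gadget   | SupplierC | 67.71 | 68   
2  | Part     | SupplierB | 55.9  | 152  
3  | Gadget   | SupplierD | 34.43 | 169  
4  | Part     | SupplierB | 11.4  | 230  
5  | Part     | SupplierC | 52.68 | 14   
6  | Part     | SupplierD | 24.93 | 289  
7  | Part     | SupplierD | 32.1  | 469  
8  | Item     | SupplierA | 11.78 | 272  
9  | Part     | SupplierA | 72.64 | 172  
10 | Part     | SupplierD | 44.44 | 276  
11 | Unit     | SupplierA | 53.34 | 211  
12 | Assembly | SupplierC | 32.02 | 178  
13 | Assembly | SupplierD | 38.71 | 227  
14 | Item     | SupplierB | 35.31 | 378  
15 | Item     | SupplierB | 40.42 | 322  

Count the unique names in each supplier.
SELECT supplier, COUNT(DISTINCT name)
FROM products
GROUP BY supplier

Result:
  SupplierA: 3 distinct
  SupplierB: 2 distinct
  SupplierC: 3 distinct
  SupplierD: 3 distinct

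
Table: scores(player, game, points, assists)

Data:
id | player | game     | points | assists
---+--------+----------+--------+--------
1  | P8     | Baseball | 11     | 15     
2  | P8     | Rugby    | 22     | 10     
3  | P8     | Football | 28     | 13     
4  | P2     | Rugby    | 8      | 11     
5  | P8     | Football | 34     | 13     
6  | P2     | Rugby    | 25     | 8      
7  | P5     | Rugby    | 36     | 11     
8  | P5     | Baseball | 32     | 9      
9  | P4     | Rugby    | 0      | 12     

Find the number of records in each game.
SELECT game, COUNT(*) as count
FROM scores
GROUP BY game

Result:
  Baseball: 2
  Football: 2
  Rugby: 5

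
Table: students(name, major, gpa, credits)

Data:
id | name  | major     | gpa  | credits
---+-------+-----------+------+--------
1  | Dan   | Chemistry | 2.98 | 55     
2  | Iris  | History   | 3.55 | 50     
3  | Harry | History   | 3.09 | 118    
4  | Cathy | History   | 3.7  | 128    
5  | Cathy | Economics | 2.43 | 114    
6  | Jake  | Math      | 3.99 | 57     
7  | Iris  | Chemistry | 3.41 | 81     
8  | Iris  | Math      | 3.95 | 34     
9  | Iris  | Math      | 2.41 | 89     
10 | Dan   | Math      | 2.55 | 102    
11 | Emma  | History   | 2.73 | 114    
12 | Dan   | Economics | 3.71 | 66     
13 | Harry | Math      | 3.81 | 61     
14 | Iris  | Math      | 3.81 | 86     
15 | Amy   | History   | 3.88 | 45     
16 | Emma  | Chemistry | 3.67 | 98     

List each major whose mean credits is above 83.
SELECT major, AVG(credits)
FROM students
GROUP BY major
HAVING AVG(credits) > 83

Result:
  Economics: avg=90.00
  History: avg=91.00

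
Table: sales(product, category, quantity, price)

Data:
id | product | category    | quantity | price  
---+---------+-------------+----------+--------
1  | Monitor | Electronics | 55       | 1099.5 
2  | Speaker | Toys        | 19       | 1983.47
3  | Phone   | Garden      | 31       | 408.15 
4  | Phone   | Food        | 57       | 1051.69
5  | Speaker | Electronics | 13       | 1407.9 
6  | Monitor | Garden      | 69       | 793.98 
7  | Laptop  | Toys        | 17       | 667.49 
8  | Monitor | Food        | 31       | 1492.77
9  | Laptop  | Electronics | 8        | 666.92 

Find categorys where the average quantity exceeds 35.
SELECT category, AVG(quantity)
FROM sales
GROUP BY category
HAVING AVG(quantity) > 35

Result:
  Food: avg=44.00
  Garden: avg=50.00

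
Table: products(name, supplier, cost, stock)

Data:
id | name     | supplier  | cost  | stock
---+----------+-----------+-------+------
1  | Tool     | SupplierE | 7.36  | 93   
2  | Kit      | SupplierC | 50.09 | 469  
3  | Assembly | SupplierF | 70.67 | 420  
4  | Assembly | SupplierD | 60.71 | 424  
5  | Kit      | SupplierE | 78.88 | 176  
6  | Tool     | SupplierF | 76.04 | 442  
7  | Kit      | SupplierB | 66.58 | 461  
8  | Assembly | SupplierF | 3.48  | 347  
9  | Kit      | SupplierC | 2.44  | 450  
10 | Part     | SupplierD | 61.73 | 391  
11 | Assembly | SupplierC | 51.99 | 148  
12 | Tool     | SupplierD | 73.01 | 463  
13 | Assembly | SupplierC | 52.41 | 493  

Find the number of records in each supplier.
SELECT supplier, COUNT(*) as count
FROM products
GROUP BY supplier

Result:
  SupplierB: 1
  SupplierC: 4
  SupplierD: 3
  SupplierE: 2
  SupplierF: 3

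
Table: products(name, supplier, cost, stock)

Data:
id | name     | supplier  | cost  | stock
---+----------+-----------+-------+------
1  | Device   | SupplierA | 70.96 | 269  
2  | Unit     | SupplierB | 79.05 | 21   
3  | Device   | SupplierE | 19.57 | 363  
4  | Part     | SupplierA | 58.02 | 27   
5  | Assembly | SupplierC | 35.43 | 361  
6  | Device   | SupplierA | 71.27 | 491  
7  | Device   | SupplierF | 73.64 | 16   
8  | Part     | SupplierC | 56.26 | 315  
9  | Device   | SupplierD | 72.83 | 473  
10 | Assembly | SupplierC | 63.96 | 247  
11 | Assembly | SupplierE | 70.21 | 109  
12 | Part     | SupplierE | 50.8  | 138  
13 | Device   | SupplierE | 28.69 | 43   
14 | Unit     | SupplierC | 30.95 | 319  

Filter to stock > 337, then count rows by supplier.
SELECT supplier, COUNT(*)
FROM products
WHERE stock > 337
GROUP BY supplier

Note: WHERE filters rows before grouping.

Result:
  SupplierA: 1
  SupplierC: 1
  SupplierD: 1
  SupplierE: 1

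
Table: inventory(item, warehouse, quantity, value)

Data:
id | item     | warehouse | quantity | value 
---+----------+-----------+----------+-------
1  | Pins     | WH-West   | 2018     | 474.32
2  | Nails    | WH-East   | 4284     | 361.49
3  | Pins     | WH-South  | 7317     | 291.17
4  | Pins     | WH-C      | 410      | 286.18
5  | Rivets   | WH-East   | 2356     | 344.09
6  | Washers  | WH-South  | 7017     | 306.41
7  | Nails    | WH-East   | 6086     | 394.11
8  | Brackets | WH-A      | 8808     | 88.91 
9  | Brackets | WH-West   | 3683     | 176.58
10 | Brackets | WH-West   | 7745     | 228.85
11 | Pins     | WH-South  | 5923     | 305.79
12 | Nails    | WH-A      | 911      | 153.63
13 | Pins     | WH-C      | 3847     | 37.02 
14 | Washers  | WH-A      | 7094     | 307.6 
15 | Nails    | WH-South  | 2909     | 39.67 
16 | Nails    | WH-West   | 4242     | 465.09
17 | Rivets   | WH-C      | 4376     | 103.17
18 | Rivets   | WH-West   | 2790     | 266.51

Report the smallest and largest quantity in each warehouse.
SELECT warehouse, MIN(quantity), MAX(quantity)
FROM inventory
GROUP BY warehouse

Result:
  WH-A: min=911, max=8808
  WH-C: min=410, max=4376
  WH-East: min=2356, max=6086
  WH-South: min=2909, max=7317
  WH-West: min=2018, max=7745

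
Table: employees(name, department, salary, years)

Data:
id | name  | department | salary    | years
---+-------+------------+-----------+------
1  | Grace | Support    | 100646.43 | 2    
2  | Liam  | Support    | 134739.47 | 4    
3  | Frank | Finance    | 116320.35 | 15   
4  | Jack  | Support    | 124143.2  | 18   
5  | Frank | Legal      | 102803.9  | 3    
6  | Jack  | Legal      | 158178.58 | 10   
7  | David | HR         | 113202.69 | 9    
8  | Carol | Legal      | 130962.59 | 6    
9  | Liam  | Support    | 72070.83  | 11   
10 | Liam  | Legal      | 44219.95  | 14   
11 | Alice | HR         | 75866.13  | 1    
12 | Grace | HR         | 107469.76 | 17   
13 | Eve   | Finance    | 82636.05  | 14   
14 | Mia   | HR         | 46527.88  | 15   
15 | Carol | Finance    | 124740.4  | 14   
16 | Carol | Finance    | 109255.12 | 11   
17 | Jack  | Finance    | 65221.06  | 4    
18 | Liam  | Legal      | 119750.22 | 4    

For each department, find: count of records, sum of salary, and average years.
SELECT department,
       COUNT(*) as cnt,
       SUM(salary) as total_salary,
       AVG(years) as avg_years
FROM employees
GROUP BY department

Result:
  Finance: 5 records, 498172.98 total salary, 11.60 avg years
  HR: 4 records, 343066.46 total salary, 10.50 avg years
  Legal: 5 records, 555915.24 total salary, 7.40 avg years
  Support: 4 records, 431599.93 total salary, 8.75 avg years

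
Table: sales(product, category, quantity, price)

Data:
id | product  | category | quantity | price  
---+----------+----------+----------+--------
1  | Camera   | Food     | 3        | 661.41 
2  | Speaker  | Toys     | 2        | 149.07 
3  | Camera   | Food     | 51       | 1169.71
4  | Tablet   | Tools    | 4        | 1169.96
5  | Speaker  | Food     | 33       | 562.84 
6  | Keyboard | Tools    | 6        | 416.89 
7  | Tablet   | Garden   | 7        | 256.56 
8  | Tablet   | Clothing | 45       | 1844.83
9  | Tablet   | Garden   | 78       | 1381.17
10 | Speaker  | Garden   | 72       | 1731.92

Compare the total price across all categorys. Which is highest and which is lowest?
SELECT category, SUM(price)
FROM sales
GROUP BY category
ORDER BY SUM(price)

All groups:
  Toys: 149.07
  Tools: 1586.85
  Clothing: 1844.83
  Food: 2393.96
  Garden: 3369.65

Highest: Garden (3369.65)
Lowest: Toys (149.07)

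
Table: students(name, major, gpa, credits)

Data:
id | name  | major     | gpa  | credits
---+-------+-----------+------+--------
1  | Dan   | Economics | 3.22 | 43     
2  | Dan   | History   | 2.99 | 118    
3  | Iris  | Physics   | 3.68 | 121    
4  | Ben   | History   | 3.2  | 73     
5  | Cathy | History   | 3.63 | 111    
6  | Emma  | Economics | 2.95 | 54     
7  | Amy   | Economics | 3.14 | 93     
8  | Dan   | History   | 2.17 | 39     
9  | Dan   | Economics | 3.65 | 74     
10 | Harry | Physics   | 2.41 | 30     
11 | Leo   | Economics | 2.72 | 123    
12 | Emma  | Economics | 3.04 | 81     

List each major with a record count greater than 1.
SELECT major, COUNT(*) as cnt
FROM students
GROUP BY major
HAVING COUNT(*) > 1

Result:
  Economics: 6
  History: 4
  Physics: 2

Note: HAVING filters groups after aggregation, WHERE filters rows before.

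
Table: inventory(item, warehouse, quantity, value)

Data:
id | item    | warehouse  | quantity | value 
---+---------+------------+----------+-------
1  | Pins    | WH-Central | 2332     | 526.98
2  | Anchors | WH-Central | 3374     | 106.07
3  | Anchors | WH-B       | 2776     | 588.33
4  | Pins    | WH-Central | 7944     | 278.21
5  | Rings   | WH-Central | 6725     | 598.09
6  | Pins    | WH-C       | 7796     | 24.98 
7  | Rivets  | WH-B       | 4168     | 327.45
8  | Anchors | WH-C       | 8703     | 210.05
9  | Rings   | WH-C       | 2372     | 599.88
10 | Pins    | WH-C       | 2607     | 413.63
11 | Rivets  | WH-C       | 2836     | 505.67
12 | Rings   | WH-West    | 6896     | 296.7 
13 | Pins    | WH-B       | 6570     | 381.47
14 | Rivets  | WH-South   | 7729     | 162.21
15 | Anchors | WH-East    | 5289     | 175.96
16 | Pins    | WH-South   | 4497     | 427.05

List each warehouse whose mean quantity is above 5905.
SELECT warehouse, AVG(quantity)
FROM inventory
GROUP BY warehouse
HAVING AVG(quantity) > 5905

Result:
  WH-South: avg=6113.00
  WH-West: avg=6896.00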